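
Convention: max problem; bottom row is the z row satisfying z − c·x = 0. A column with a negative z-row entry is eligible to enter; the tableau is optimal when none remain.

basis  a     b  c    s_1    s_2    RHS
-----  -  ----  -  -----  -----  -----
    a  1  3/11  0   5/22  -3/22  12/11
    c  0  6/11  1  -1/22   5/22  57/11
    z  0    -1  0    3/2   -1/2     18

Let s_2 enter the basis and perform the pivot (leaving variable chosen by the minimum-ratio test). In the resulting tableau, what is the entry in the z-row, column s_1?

7/5

Ratio test on column s_2 — row 1: entry -3/22 ≤ 0; row 2: (57/11)/(5/22) = 114/5. Minimum is 114/5 at row 2 (c leaves); pivot element 5/22.
Divide row 2 by 5/22; eliminate column s_2 from the other rows.
z-row update in column s_1: 3/2 − (-1/2)·(-1/5) = 7/5.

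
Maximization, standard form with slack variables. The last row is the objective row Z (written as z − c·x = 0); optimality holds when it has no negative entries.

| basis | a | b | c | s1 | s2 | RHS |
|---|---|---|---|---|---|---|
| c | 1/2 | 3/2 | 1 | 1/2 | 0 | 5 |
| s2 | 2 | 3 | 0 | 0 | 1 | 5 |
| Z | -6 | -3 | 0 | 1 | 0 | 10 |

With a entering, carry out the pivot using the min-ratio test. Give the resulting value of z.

Ratio test on column a — row 1: 5/(1/2) = 10; row 2: 5/2 = 5/2. Minimum is 5/2 at row 2 (s2 leaves); pivot element 2.
Pivot on row 2; the Z-row RHS becomes 10 − (-6)·(5/2) = 25.

25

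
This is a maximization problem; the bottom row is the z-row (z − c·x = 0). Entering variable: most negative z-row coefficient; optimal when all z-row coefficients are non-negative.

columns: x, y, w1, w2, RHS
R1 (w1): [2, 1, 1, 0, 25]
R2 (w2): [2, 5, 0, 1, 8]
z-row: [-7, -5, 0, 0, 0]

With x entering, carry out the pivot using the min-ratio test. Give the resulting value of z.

28

Ratio test on column x — row 1: 25/2 = 25/2; row 2: 8/2 = 4. Minimum is 4 at row 2 (w2 leaves); pivot element 2.
Pivot on row 2; the z-row RHS becomes 0 − (-7)·4 = 28.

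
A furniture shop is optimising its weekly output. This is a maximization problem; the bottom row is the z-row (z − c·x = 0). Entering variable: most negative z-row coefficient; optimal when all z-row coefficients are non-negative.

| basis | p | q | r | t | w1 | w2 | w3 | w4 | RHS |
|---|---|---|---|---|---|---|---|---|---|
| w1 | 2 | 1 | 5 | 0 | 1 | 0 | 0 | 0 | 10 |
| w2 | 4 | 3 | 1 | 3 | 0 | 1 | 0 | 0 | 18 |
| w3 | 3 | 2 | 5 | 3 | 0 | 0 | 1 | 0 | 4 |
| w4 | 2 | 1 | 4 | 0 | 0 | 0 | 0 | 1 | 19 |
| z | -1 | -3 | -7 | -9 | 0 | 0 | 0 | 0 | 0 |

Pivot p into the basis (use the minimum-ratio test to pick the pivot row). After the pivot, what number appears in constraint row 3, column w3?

1/3

Ratio test on column p — row 1: 10/2 = 5; row 2: 18/4 = 9/2; row 3: 4/3 = 4/3; row 4: 19/2 = 19/2. Minimum is 4/3 at row 3 (w3 leaves); pivot element 3.
Divide row 3 by 3; eliminate column p from the other rows.
In the new row 3, the w3 entry is the old entry divided by the pivot: 1/3 = 1/3.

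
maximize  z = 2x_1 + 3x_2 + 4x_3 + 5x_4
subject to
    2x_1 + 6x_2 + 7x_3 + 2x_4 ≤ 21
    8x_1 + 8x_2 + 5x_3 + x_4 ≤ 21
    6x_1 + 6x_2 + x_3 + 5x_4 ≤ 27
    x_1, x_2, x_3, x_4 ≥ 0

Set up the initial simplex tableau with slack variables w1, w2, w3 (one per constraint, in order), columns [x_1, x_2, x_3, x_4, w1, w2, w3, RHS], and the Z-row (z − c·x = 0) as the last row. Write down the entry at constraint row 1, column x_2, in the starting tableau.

6

Constraint 1 has coefficient 6 on x_2.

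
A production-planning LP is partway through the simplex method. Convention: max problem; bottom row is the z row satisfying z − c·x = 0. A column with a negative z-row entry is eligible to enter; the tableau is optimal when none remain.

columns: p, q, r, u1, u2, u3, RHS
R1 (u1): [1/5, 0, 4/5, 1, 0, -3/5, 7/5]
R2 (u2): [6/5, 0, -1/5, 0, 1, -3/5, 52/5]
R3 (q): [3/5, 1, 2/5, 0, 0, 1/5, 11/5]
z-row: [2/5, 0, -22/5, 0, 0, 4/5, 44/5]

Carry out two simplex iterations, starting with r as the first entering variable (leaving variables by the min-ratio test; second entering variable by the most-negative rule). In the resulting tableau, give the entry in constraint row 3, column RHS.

3

Ratio test on column r — row 1: (7/5)/(4/5) = 7/4; row 2: entry -1/5 ≤ 0; row 3: (11/5)/(2/5) = 11/2. Minimum is 7/4 at row 1 (u1 leaves); pivot element 4/5.
Divide row 1 by 4/5; eliminate column r from the other rows.
Second iteration: most negative z-row entry is -5/2 in column u3, so u3 enters.
Ratio test on column u3 — row 1: entry -3/4 ≤ 0; row 2: entry -3/4 ≤ 0; row 3: (3/2)/(1/2) = 3. Minimum is 3 at row 3 (q leaves); pivot element 1/2.
Divide row 3 by 1/2; eliminate column u3 from the other rows.
After both pivots, the entry at constraint row 3, column RHS is 3.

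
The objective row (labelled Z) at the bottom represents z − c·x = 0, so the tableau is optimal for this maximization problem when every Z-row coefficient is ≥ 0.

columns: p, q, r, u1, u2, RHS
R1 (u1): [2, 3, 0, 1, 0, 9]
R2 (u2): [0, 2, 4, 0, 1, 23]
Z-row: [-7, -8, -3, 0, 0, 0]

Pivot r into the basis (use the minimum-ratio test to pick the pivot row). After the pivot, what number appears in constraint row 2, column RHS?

Ratio test on column r — row 1: entry 0 ≤ 0; row 2: 23/4 = 23/4. Minimum is 23/4 at row 2 (u2 leaves); pivot element 4.
Divide row 2 by 4; eliminate column r from the other rows.
In the new row 2, the RHS entry is the old entry divided by the pivot: 23/4 = 23/4.

23/4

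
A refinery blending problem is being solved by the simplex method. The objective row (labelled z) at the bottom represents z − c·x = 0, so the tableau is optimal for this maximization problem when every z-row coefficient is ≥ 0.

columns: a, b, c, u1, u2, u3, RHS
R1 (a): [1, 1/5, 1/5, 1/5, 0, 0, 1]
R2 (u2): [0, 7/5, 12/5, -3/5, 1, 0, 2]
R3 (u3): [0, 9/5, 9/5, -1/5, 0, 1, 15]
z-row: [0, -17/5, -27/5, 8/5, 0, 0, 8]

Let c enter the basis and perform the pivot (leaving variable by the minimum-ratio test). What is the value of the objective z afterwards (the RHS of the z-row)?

25/2

Ratio test on column c — row 1: 1/(1/5) = 5; row 2: 2/(12/5) = 5/6; row 3: 15/(9/5) = 25/3. Minimum is 5/6 at row 2 (u2 leaves); pivot element 12/5.
Pivot on row 2; the z-row RHS becomes 8 − (-27/5)·(5/6) = 25/2.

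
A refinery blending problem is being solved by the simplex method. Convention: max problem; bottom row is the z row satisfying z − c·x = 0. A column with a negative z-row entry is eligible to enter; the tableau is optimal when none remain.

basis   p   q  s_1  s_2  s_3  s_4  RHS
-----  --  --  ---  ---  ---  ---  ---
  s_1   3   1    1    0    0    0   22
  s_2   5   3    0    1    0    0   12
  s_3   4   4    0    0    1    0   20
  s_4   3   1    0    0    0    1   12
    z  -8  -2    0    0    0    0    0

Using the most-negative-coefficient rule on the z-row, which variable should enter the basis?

Negative z-row entries: p: -8, q: -2.
The most negative is -8 in column p, so p enters.

p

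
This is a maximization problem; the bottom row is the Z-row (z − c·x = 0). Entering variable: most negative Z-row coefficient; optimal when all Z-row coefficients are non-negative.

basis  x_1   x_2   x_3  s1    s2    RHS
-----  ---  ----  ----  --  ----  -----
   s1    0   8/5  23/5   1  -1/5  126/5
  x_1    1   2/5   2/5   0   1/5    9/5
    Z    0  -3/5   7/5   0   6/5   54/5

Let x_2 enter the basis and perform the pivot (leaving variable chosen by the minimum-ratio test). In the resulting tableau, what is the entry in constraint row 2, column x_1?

Ratio test on column x_2 — row 1: (126/5)/(8/5) = 63/4; row 2: (9/5)/(2/5) = 9/2. Minimum is 9/2 at row 2 (x_1 leaves); pivot element 2/5.
Divide row 2 by 2/5; eliminate column x_2 from the other rows.
In the new row 2, the x_1 entry is the old entry divided by the pivot: 1/(2/5) = 5/2.

5/2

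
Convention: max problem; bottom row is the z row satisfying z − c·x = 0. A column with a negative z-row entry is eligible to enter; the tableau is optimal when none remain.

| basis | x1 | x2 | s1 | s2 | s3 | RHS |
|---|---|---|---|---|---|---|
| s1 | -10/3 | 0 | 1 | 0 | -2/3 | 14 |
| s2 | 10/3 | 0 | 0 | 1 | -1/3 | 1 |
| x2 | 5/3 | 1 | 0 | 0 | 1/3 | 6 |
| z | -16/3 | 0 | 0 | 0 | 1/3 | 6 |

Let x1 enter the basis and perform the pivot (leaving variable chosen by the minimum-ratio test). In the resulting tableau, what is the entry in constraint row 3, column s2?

-1/2

Ratio test on column x1 — row 1: entry -10/3 ≤ 0; row 2: 1/(10/3) = 3/10; row 3: 6/(5/3) = 18/5. Minimum is 3/10 at row 2 (s2 leaves); pivot element 10/3.
Divide row 2 by 10/3; eliminate column x1 from the other rows.
Row 3 update in column s2: 0 − (5/3)·(3/10) = -1/2.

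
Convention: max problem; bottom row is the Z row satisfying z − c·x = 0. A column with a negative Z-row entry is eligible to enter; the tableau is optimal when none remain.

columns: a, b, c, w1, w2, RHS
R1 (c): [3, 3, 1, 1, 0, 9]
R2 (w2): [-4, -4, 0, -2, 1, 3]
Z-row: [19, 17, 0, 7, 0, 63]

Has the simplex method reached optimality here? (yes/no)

yes

Every Z-row coefficient is ≥ 0, so the tableau is optimal.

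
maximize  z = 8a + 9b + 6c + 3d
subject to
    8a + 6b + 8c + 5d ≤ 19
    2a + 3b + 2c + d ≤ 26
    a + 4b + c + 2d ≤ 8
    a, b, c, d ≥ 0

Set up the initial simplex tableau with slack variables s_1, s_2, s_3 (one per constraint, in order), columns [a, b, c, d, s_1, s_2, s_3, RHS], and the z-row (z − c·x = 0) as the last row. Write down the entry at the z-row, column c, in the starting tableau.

-6

The z-row carries the negated objective coefficients: the c entry is -6.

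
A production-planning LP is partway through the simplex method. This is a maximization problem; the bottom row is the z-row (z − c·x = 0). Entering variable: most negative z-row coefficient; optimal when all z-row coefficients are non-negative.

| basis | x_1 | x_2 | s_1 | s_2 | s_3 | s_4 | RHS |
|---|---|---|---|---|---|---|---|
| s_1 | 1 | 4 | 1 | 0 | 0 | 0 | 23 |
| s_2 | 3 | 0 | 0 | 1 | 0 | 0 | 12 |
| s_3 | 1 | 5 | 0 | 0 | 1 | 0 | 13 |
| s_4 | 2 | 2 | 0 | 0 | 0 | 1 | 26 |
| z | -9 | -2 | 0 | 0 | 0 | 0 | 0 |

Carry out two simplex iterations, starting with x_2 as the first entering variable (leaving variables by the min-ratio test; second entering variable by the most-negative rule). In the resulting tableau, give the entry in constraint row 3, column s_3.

Ratio test on column x_2 — row 1: 23/4 = 23/4; row 2: entry 0 ≤ 0; row 3: 13/5 = 13/5; row 4: 26/2 = 13. Minimum is 13/5 at row 3 (s_3 leaves); pivot element 5.
Divide row 3 by 5; eliminate column x_2 from the other rows.
Second iteration: most negative z-row entry is -43/5 in column x_1, so x_1 enters.
Ratio test on column x_1 — row 1: (63/5)/(1/5) = 63; row 2: 12/3 = 4; row 3: (13/5)/(1/5) = 13; row 4: (104/5)/(8/5) = 13. Minimum is 4 at row 2 (s_2 leaves); pivot element 3.
Divide row 2 by 3; eliminate column x_1 from the other rows.
After both pivots, the entry at constraint row 3, column s_3 is 1/5.

1/5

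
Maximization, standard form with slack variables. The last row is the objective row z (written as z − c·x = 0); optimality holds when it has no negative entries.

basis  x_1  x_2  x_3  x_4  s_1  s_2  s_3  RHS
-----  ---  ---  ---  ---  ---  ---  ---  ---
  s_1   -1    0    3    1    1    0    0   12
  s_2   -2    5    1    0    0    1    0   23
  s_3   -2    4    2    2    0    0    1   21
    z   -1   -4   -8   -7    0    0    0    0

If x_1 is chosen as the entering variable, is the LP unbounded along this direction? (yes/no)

Every constraint-row entry in column x_1 is ≤ 0, so increasing x_1 is unbounded.

yes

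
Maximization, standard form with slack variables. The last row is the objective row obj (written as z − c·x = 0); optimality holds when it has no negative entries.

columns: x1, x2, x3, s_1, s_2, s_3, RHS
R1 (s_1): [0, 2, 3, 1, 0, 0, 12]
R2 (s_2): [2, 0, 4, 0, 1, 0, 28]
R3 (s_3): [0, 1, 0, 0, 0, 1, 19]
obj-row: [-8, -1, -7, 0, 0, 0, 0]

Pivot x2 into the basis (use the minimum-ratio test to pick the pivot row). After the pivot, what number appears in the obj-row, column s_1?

1/2

Ratio test on column x2 — row 1: 12/2 = 6; row 2: entry 0 ≤ 0; row 3: 19/1 = 19. Minimum is 6 at row 1 (s_1 leaves); pivot element 2.
Divide row 1 by 2; eliminate column x2 from the other rows.
obj-row update in column s_1: 0 − (-1)·(1/2) = 1/2.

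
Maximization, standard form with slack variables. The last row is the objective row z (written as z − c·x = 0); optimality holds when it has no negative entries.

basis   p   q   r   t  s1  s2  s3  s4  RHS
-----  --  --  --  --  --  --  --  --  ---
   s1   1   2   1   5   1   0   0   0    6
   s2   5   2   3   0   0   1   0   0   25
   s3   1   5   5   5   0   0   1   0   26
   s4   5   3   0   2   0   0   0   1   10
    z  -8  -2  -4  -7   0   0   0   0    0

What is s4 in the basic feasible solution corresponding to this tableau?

s4 is basic (row 4); its value is the RHS of that row, 10.

10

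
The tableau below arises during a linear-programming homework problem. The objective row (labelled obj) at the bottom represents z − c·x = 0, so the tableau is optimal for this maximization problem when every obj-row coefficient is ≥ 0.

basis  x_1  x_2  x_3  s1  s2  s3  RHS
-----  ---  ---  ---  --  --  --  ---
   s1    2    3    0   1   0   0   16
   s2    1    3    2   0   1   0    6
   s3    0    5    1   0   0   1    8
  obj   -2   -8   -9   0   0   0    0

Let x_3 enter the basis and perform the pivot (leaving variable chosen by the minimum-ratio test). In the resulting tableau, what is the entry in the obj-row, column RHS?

Ratio test on column x_3 — row 1: entry 0 ≤ 0; row 2: 6/2 = 3; row 3: 8/1 = 8. Minimum is 3 at row 2 (s2 leaves); pivot element 2.
Divide row 2 by 2; eliminate column x_3 from the other rows.
obj-row update in column RHS: 0 − (-9)·3 = 27.

27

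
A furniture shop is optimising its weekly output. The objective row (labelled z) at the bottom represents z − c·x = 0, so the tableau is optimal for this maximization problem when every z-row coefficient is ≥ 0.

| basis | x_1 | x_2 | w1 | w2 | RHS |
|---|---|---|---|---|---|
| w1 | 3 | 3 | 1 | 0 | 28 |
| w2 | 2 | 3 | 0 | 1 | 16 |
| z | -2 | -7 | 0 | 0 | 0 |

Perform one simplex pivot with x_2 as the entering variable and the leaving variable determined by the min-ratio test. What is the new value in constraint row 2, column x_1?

2/3

Ratio test on column x_2 — row 1: 28/3 = 28/3; row 2: 16/3 = 16/3. Minimum is 16/3 at row 2 (w2 leaves); pivot element 3.
Divide row 2 by 3; eliminate column x_2 from the other rows.
In the new row 2, the x_1 entry is the old entry divided by the pivot: 2/3 = 2/3.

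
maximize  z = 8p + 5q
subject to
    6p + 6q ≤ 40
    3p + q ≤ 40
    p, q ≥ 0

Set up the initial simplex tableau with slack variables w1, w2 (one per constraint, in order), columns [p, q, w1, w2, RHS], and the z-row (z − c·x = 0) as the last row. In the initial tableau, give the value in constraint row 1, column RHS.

The RHS of constraint 1 is b_1 = 40.

40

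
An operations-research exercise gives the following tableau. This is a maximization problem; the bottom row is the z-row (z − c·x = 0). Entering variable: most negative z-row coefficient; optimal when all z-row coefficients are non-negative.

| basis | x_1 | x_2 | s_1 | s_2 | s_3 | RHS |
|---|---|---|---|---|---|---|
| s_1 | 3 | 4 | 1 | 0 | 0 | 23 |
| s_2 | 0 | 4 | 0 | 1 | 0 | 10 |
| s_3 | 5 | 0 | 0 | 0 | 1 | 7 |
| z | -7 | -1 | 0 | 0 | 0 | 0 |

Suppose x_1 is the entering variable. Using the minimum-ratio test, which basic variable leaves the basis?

s_3

Column x_1 entries and ratios — s_1: 23/3 = 23/3; s_2: 0 ≤ 0, skip; s_3: 7/5 = 7/5.
Smallest ratio is 7/5 in the row of s_3, so s_3 leaves.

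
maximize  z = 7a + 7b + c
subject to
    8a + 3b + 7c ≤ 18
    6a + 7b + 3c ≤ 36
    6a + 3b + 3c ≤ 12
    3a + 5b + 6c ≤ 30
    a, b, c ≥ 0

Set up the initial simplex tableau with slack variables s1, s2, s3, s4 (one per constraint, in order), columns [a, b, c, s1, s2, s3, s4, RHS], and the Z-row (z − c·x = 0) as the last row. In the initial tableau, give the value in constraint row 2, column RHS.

The RHS of constraint 2 is b_2 = 36.

36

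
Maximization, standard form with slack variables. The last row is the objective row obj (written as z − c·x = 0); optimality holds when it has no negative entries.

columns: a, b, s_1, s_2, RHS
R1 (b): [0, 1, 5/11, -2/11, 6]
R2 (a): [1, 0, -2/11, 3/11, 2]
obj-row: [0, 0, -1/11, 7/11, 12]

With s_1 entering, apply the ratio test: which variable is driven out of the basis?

Column s_1 entries and ratios — b: 6/(5/11) = 66/5; a: -2/11 ≤ 0, skip.
Smallest ratio is 66/5 in the row of b, so b leaves.

b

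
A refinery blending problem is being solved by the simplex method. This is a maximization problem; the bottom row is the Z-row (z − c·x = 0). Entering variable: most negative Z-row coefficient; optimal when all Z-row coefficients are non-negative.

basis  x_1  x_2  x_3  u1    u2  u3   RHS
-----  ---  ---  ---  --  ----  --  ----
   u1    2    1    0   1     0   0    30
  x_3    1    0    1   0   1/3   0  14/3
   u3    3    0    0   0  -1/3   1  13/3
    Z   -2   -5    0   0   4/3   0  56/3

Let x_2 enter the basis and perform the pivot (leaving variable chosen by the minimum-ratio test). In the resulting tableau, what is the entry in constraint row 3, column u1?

0

Ratio test on column x_2 — row 1: 30/1 = 30; row 2: entry 0 ≤ 0; row 3: entry 0 ≤ 0. Minimum is 30 at row 1 (u1 leaves); pivot element 1.
Divide row 1 by 1; eliminate column x_2 from the other rows.
Row 3 update in column u1: 0 − 0·1 = 0.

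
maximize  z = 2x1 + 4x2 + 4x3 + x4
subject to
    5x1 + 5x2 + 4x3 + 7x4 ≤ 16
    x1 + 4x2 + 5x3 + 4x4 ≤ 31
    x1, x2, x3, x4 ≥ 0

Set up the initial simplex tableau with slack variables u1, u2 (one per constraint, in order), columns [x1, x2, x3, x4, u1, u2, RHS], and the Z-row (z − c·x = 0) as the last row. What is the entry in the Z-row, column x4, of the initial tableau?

The Z-row carries the negated objective coefficients: the x4 entry is -1.

-1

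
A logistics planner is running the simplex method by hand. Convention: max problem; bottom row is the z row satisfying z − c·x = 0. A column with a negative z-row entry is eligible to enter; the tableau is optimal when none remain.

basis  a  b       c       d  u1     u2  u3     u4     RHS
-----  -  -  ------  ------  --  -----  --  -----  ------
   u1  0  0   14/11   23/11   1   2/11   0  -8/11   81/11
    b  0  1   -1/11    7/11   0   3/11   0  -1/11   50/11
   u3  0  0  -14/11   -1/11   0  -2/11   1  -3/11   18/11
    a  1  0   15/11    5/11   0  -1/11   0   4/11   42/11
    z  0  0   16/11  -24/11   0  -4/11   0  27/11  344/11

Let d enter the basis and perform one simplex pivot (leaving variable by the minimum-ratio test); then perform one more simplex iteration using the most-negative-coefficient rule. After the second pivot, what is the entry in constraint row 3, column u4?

-1/5

Ratio test on column d — row 1: (81/11)/(23/11) = 81/23; row 2: (50/11)/(7/11) = 50/7; row 3: entry -1/11 ≤ 0; row 4: (42/11)/(5/11) = 42/5. Minimum is 81/23 at row 1 (u1 leaves); pivot element 23/11.
Divide row 1 by 23/11; eliminate column d from the other rows.
Second iteration: most negative z-row entry is -4/23 in column u2, so u2 enters.
Ratio test on column u2 — row 1: (81/23)/(2/23) = 81/2; row 2: (53/23)/(5/23) = 53/5; row 3: entry -4/23 ≤ 0; row 4: entry -3/23 ≤ 0. Minimum is 53/5 at row 2 (b leaves); pivot element 5/23.
Divide row 2 by 5/23; eliminate column u2 from the other rows.
After both pivots, the entry at constraint row 3, column u4 is -1/5.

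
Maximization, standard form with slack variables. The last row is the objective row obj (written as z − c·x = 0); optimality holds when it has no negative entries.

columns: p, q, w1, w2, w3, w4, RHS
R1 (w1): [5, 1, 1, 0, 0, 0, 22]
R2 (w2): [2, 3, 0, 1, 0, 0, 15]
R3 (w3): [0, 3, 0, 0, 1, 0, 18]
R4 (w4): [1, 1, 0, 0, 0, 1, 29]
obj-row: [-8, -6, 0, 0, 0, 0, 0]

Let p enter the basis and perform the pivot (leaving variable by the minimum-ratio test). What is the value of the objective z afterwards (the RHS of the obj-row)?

Ratio test on column p — row 1: 22/5 = 22/5; row 2: 15/2 = 15/2; row 3: entry 0 ≤ 0; row 4: 29/1 = 29. Minimum is 22/5 at row 1 (w1 leaves); pivot element 5.
Pivot on row 1; the obj-row RHS becomes 0 − (-8)·(22/5) = 176/5.

176/5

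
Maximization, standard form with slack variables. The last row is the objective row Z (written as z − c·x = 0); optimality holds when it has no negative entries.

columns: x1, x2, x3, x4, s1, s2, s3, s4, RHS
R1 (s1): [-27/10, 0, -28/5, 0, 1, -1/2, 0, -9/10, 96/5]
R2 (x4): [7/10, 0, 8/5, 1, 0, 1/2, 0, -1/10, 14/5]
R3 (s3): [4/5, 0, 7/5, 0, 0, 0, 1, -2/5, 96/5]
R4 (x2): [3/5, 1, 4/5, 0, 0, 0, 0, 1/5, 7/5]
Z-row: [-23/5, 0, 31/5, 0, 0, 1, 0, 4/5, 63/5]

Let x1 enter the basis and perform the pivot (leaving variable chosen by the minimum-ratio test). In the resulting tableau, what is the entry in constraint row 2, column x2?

Ratio test on column x1 — row 1: entry -27/10 ≤ 0; row 2: (14/5)/(7/10) = 4; row 3: (96/5)/(4/5) = 24; row 4: (7/5)/(3/5) = 7/3. Minimum is 7/3 at row 4 (x2 leaves); pivot element 3/5.
Divide row 4 by 3/5; eliminate column x1 from the other rows.
Row 2 update in column x2: 0 − (7/10)·(5/3) = -7/6.

-7/6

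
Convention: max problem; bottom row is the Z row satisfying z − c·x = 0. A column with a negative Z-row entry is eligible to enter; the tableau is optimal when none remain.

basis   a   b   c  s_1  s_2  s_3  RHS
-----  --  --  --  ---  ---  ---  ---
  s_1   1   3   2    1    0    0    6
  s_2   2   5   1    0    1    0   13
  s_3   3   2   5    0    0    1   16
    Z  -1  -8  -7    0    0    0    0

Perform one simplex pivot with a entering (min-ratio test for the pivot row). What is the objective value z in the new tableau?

Ratio test on column a — row 1: 6/1 = 6; row 2: 13/2 = 13/2; row 3: 16/3 = 16/3. Minimum is 16/3 at row 3 (s_3 leaves); pivot element 3.
Pivot on row 3; the Z-row RHS becomes 0 − (-1)·(16/3) = 16/3.

16/3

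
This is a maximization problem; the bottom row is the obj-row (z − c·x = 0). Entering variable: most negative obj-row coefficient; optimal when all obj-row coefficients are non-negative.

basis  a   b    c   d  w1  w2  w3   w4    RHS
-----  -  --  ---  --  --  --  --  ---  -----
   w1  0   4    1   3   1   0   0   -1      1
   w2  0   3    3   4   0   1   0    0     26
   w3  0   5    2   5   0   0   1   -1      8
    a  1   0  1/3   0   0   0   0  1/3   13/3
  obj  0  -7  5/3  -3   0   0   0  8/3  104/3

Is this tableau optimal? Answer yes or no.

The obj-row has a negative entry -7 in column b, so it is not optimal.

no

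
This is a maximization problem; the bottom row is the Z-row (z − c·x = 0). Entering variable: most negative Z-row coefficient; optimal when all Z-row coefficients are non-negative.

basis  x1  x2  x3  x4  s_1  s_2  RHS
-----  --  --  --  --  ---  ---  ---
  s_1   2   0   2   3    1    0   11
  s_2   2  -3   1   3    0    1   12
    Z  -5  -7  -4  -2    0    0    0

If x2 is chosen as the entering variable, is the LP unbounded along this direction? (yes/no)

Every constraint-row entry in column x2 is ≤ 0, so increasing x2 is unbounded.

yes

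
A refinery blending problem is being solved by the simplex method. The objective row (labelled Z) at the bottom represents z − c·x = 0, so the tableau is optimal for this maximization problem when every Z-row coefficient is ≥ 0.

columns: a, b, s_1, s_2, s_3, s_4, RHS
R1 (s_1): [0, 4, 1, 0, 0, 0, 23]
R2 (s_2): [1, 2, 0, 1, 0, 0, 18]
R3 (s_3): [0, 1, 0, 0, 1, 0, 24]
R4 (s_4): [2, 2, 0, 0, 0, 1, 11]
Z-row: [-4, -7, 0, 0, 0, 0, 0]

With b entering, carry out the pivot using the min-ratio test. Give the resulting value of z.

77/2

Ratio test on column b — row 1: 23/4 = 23/4; row 2: 18/2 = 9; row 3: 24/1 = 24; row 4: 11/2 = 11/2. Minimum is 11/2 at row 4 (s_4 leaves); pivot element 2.
Pivot on row 4; the Z-row RHS becomes 0 − (-7)·(11/2) = 77/2.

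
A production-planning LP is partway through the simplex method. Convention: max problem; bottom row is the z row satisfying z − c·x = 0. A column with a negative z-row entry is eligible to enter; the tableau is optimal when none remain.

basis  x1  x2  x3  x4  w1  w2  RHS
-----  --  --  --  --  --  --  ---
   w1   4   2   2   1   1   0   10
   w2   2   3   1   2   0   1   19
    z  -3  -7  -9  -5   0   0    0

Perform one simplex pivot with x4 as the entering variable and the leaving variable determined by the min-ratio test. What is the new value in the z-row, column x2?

1/2

Ratio test on column x4 — row 1: 10/1 = 10; row 2: 19/2 = 19/2. Minimum is 19/2 at row 2 (w2 leaves); pivot element 2.
Divide row 2 by 2; eliminate column x4 from the other rows.
z-row update in column x2: -7 − (-5)·(3/2) = 1/2.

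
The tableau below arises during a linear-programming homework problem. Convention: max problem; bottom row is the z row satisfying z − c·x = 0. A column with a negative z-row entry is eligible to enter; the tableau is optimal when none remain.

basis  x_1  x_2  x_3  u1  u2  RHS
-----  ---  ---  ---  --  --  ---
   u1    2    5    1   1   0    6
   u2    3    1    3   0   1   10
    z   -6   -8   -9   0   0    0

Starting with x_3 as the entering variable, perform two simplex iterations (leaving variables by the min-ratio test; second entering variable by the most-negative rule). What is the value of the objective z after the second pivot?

230/7

Ratio test on column x_3 — row 1: 6/1 = 6; row 2: 10/3 = 10/3. Minimum is 10/3 at row 2 (u2 leaves); pivot element 3.
Pivot on row 2; the z-row RHS becomes 0 − (-9)·(10/3) = 30.
Next entering variable (most negative z-row entry -5): x_2.
Ratio test on column x_2 — row 1: (8/3)/(14/3) = 4/7; row 2: (10/3)/(1/3) = 10. Minimum is 4/7 at row 1 (u1 leaves); pivot element 14/3.
After the second pivot the z-row RHS is 30 − (-5)·(4/7) = 230/7.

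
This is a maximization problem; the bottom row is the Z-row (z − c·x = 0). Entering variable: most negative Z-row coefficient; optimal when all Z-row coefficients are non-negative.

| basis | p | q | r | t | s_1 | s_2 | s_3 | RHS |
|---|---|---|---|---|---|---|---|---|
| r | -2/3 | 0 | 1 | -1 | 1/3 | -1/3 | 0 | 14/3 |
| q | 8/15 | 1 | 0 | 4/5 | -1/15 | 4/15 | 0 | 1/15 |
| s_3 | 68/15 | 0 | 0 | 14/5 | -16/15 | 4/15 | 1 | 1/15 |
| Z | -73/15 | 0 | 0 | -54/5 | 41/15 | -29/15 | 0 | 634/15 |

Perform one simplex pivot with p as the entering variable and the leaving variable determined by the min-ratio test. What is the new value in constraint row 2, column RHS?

Ratio test on column p — row 1: entry -2/3 ≤ 0; row 2: (1/15)/(8/15) = 1/8; row 3: (1/15)/(68/15) = 1/68. Minimum is 1/68 at row 3 (s_3 leaves); pivot element 68/15.
Divide row 3 by 68/15; eliminate column p from the other rows.
Row 2 update in column RHS: 1/15 − (8/15)·(1/68) = 1/17.

1/17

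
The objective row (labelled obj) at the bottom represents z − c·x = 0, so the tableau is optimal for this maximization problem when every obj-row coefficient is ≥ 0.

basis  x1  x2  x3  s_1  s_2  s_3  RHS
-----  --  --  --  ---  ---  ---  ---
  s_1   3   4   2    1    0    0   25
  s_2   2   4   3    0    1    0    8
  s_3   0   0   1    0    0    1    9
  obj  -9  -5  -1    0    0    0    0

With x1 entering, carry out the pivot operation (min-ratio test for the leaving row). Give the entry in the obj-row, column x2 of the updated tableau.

13

Ratio test on column x1 — row 1: 25/3 = 25/3; row 2: 8/2 = 4; row 3: entry 0 ≤ 0. Minimum is 4 at row 2 (s_2 leaves); pivot element 2.
Divide row 2 by 2; eliminate column x1 from the other rows.
obj-row update in column x2: -5 − (-9)·2 = 13.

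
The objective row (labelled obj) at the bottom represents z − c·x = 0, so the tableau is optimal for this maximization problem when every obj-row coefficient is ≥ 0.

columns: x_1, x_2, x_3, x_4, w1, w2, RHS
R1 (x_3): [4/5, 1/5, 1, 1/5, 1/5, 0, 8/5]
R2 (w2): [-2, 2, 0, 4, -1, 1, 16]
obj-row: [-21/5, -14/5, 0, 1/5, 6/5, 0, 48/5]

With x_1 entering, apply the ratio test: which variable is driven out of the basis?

x_3

Column x_1 entries and ratios — x_3: (8/5)/(4/5) = 2; w2: -2 ≤ 0, skip.
Smallest ratio is 2 in the row of x_3, so x_3 leaves.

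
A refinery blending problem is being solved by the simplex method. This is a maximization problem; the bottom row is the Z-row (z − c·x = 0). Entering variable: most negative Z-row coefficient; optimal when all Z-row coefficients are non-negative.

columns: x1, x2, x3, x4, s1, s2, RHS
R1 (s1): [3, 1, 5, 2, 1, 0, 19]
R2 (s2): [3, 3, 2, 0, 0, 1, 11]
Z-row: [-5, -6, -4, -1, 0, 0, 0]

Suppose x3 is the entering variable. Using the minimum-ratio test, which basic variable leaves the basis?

Column x3 entries and ratios — s1: 19/5 = 19/5; s2: 11/2 = 11/2.
Smallest ratio is 19/5 in the row of s1, so s1 leaves.

s1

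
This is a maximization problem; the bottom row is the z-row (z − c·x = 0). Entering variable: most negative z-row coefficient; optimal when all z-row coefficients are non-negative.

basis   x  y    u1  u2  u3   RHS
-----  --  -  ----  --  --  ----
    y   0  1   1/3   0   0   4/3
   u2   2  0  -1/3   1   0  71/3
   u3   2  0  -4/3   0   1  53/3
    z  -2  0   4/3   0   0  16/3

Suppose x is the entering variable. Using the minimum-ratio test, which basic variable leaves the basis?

Column x entries and ratios — y: 0 ≤ 0, skip; u2: (71/3)/2 = 71/6; u3: (53/3)/2 = 53/6.
Smallest ratio is 53/6 in the row of u3, so u3 leaves.

u3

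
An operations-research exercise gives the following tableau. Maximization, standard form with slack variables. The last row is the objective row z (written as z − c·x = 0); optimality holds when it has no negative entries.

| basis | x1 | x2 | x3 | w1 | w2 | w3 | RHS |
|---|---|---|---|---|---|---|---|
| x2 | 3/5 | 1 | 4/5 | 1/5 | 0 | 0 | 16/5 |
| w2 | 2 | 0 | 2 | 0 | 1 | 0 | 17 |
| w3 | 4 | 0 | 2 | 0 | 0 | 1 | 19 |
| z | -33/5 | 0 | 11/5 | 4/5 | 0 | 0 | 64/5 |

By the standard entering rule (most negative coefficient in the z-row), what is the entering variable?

x1

Negative z-row entries: x1: -33/5.
The most negative is -33/5 in column x1, so x1 enters.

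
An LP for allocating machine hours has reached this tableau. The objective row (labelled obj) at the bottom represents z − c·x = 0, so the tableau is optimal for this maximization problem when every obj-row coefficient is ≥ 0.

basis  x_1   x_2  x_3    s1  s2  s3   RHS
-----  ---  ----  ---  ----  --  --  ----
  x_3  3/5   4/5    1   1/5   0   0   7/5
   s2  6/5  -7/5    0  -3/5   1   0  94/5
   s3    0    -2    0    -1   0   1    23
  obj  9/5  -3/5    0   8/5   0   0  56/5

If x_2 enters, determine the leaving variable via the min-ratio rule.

Column x_2 entries and ratios — x_3: (7/5)/(4/5) = 7/4; s2: -7/5 ≤ 0, skip; s3: -2 ≤ 0, skip.
Smallest ratio is 7/4 in the row of x_3, so x_3 leaves.

x_3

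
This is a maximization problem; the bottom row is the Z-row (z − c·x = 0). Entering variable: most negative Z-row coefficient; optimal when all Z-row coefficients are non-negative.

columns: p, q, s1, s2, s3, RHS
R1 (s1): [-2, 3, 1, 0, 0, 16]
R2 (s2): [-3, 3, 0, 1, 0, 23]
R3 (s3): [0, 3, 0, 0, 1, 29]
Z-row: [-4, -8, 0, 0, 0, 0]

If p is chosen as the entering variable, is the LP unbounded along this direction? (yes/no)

yes

Every constraint-row entry in column p is ≤ 0, so increasing p is unbounded.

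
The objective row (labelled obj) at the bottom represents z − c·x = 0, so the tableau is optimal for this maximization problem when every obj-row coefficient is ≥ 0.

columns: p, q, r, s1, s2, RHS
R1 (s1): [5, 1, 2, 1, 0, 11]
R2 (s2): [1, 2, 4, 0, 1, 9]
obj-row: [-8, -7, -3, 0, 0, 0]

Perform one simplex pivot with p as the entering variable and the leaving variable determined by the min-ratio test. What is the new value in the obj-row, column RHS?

Ratio test on column p — row 1: 11/5 = 11/5; row 2: 9/1 = 9. Minimum is 11/5 at row 1 (s1 leaves); pivot element 5.
Divide row 1 by 5; eliminate column p from the other rows.
obj-row update in column RHS: 0 − (-8)·(11/5) = 88/5.

88/5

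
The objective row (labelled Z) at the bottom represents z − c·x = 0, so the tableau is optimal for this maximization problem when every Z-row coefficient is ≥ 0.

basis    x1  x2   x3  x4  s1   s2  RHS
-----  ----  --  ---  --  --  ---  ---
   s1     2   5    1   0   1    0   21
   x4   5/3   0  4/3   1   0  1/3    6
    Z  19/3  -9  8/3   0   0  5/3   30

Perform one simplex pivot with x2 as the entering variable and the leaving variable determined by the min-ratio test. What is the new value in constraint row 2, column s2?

1/3

Ratio test on column x2 — row 1: 21/5 = 21/5; row 2: entry 0 ≤ 0. Minimum is 21/5 at row 1 (s1 leaves); pivot element 5.
Divide row 1 by 5; eliminate column x2 from the other rows.
Row 2 update in column s2: 1/3 − 0·0 = 1/3.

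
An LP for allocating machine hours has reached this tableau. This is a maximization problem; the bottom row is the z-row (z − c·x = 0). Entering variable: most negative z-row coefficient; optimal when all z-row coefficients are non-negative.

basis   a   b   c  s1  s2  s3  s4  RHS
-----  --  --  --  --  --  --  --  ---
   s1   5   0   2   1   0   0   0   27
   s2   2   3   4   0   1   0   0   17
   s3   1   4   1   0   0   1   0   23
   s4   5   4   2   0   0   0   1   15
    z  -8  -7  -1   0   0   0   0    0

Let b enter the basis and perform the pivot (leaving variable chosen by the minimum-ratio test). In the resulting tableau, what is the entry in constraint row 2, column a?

-7/4

Ratio test on column b — row 1: entry 0 ≤ 0; row 2: 17/3 = 17/3; row 3: 23/4 = 23/4; row 4: 15/4 = 15/4. Minimum is 15/4 at row 4 (s4 leaves); pivot element 4.
Divide row 4 by 4; eliminate column b from the other rows.
Row 2 update in column a: 2 − 3·(5/4) = -7/4.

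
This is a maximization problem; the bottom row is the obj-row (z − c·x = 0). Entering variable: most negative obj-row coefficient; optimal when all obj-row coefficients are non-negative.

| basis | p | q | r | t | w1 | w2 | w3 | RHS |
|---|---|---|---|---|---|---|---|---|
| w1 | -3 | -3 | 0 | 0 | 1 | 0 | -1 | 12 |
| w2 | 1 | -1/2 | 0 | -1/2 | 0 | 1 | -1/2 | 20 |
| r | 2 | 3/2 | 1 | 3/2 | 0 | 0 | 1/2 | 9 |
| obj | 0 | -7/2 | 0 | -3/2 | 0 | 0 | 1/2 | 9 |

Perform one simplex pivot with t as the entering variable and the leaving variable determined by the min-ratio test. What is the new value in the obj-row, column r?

Ratio test on column t — row 1: entry 0 ≤ 0; row 2: entry -1/2 ≤ 0; row 3: 9/(3/2) = 6. Minimum is 6 at row 3 (r leaves); pivot element 3/2.
Divide row 3 by 3/2; eliminate column t from the other rows.
obj-row update in column r: 0 − (-3/2)·(2/3) = 1.

1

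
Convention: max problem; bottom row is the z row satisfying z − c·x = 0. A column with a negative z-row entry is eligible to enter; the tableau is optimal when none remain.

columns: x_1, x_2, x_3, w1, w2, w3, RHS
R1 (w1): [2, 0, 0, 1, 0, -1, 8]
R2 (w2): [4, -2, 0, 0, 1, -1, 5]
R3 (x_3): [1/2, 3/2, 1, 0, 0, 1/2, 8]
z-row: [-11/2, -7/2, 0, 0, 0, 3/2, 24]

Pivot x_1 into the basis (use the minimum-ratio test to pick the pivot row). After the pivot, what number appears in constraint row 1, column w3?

-1/2

Ratio test on column x_1 — row 1: 8/2 = 4; row 2: 5/4 = 5/4; row 3: 8/(1/2) = 16. Minimum is 5/4 at row 2 (w2 leaves); pivot element 4.
Divide row 2 by 4; eliminate column x_1 from the other rows.
Row 1 update in column w3: -1 − 2·(-1/4) = -1/2.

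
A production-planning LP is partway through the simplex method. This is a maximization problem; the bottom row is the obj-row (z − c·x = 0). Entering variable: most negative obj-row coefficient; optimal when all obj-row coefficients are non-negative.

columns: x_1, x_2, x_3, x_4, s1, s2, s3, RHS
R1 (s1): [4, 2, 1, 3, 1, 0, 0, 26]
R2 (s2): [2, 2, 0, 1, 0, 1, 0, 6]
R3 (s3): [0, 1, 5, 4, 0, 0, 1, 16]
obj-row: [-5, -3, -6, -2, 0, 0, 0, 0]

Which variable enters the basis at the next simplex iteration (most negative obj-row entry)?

Negative obj-row entries: x_1: -5, x_2: -3, x_3: -6, x_4: -2.
The most negative is -6 in column x_3, so x_3 enters.

x_3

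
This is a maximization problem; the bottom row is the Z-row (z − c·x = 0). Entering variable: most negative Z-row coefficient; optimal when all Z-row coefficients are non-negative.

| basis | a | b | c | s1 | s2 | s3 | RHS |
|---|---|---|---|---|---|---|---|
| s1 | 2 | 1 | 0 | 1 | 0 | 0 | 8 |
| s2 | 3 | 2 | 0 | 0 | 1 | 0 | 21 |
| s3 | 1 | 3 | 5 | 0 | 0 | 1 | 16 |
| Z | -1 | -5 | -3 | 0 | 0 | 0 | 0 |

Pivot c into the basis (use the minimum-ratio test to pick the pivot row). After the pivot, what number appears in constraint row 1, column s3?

0

Ratio test on column c — row 1: entry 0 ≤ 0; row 2: entry 0 ≤ 0; row 3: 16/5 = 16/5. Minimum is 16/5 at row 3 (s3 leaves); pivot element 5.
Divide row 3 by 5; eliminate column c from the other rows.
Row 1 update in column s3: 0 − 0·(1/5) = 0.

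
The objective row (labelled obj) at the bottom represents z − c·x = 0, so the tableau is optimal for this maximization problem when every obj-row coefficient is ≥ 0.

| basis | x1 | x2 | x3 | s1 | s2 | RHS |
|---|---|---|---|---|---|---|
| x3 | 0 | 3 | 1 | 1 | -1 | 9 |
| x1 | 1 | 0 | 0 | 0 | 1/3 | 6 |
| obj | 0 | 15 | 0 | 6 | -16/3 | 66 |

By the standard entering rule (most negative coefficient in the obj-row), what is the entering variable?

Negative obj-row entries: s2: -16/3.
The most negative is -16/3 in column s2, so s2 enters.

s2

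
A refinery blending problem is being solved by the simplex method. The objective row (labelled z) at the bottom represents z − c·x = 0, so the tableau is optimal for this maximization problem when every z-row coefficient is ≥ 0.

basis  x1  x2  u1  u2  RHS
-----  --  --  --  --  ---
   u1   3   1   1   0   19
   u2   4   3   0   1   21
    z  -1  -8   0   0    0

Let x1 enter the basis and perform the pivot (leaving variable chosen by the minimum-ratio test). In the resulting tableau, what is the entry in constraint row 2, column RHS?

21/4

Ratio test on column x1 — row 1: 19/3 = 19/3; row 2: 21/4 = 21/4. Minimum is 21/4 at row 2 (u2 leaves); pivot element 4.
Divide row 2 by 4; eliminate column x1 from the other rows.
In the new row 2, the RHS entry is the old entry divided by the pivot: 21/4 = 21/4.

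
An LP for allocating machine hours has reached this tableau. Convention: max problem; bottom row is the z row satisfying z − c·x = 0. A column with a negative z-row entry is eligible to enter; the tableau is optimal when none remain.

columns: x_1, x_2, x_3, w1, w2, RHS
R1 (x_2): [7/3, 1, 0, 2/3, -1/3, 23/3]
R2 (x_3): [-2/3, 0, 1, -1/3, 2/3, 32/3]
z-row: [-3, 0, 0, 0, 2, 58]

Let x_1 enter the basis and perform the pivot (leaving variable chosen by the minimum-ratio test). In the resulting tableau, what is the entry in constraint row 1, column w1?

2/7

Ratio test on column x_1 — row 1: (23/3)/(7/3) = 23/7; row 2: entry -2/3 ≤ 0. Minimum is 23/7 at row 1 (x_2 leaves); pivot element 7/3.
Divide row 1 by 7/3; eliminate column x_1 from the other rows.
In the new row 1, the w1 entry is the old entry divided by the pivot: (2/3)/(7/3) = 2/7.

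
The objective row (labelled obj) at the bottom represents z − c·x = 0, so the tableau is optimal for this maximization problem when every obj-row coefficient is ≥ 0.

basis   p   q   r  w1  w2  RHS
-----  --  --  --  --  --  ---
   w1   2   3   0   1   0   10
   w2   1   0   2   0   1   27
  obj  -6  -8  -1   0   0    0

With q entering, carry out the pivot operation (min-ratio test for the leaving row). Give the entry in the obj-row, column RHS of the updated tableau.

Ratio test on column q — row 1: 10/3 = 10/3; row 2: entry 0 ≤ 0. Minimum is 10/3 at row 1 (w1 leaves); pivot element 3.
Divide row 1 by 3; eliminate column q from the other rows.
obj-row update in column RHS: 0 − (-8)·(10/3) = 80/3.

80/3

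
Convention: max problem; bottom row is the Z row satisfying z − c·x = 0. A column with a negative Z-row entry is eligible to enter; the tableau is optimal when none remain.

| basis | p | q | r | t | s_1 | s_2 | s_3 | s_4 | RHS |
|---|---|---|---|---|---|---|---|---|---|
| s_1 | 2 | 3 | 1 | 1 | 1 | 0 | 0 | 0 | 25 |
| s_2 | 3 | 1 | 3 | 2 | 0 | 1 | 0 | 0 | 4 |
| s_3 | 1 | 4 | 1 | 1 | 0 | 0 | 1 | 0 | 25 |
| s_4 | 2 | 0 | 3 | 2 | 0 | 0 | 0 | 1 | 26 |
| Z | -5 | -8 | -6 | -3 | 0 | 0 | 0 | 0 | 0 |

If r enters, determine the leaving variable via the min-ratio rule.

Column r entries and ratios — s_1: 25/1 = 25; s_2: 4/3 = 4/3; s_3: 25/1 = 25; s_4: 26/3 = 26/3.
Smallest ratio is 4/3 in the row of s_2, so s_2 leaves.

s_2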